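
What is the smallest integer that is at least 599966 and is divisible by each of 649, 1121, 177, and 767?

The integer must be a common multiple of 649, 1121, 177, and 767, so a multiple of their LCM.
649 = 11 × 59
1121 = 19 × 59
177 = 3 × 59
767 = 13 × 59
LCM(649, 1121, 177, 767) = 3 × 11 × 13 × 19 × 59 = 480909.
Smallest multiple of 480909 that is ≥ 599966: ⌈599966/480909⌉ × 480909 = 2 × 480909 = 961818.

961818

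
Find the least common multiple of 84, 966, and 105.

9660

84 = 2^2 × 3 × 7
966 = 2 × 3 × 7 × 23
105 = 3 × 5 × 7
LCM(84, 966, 105) = 2^2 × 3 × 5 × 7 × 23 = 9660.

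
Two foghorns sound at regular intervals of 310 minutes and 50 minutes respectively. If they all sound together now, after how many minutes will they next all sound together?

1550 minutes

The first simultaneous occurrence is after LCM of the individual periods.
310 = 2 × 5 × 31
50 = 2 × 5^2
LCM(310, 50) = 2 × 5^2 × 31 = 1550.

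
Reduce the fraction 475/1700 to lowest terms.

475 = 5^2 × 19
1700 = 2^2 × 5^2 × 17
gcd(475, 1700) = 5^2 = 25.
Divide numerator and denominator by 25: 475/1700 = 19/68.

19/68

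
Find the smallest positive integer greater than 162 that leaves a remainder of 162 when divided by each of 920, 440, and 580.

N − 162 must be a common multiple of 920, 440, and 580.
920 = 2^3 × 5 × 23
440 = 2^3 × 5 × 11
580 = 2^2 × 5 × 29
LCM(920, 440, 580) = 2^3 × 5 × 11 × 23 × 29 = 293480.
Smallest N > 162 is LCM + 162 = 293480 + 162 = 293642.

293642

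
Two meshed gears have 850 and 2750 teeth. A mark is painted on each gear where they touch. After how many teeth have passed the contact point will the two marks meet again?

46750 teeth

The first simultaneous occurrence is after LCM of the individual periods.
850 = 2 × 5^2 × 17
2750 = 2 × 5^3 × 11
LCM(850, 2750) = 2 × 5^3 × 11 × 17 = 46750.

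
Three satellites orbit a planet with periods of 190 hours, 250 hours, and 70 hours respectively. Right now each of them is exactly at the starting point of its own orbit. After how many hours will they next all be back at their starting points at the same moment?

The first simultaneous occurrence is after LCM of the individual periods.
190 = 2 × 5 × 19
250 = 2 × 5^3
70 = 2 × 5 × 7
LCM(190, 250, 70) = 2 × 5^3 × 7 × 19 = 33250.

33250 hours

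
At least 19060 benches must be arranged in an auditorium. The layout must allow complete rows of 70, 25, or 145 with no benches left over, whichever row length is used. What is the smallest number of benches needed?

The number of benches must be a common multiple of 70, 25, and 145, so a multiple of their LCM.
70 = 2 × 5 × 7
25 = 5^2
145 = 5 × 29
LCM(70, 25, 145) = 2 × 5^2 × 7 × 29 = 10150.
Smallest multiple of 10150 that is ≥ 19060: ⌈19060/10150⌉ × 10150 = 2 × 10150 = 20300.

20300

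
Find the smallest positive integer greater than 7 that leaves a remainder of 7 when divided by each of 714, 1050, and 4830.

410557

N − 7 must be a common multiple of 714, 1050, and 4830.
714 = 2 × 3 × 7 × 17
1050 = 2 × 3 × 5^2 × 7
4830 = 2 × 3 × 5 × 7 × 23
LCM(714, 1050, 4830) = 2 × 3 × 5^2 × 7 × 17 × 23 = 410550.
Smallest N > 7 is LCM + 7 = 410550 + 7 = 410557.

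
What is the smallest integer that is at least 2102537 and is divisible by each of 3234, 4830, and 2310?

2231460

The integer must be a common multiple of 3234, 4830, and 2310, so a multiple of their LCM.
3234 = 2 × 3 × 7^2 × 11
4830 = 2 × 3 × 5 × 7 × 23
2310 = 2 × 3 × 5 × 7 × 11
LCM(3234, 4830, 2310) = 2 × 3 × 5 × 7^2 × 11 × 23 = 371910.
Smallest multiple of 371910 that is ≥ 2102537: ⌈2102537/371910⌉ × 371910 = 6 × 371910 = 2231460.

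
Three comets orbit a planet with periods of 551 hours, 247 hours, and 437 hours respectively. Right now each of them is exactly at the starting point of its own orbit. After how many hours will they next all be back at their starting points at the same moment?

164749 hours

The first simultaneous occurrence is after LCM of the individual periods.
551 = 19 × 29
247 = 13 × 19
437 = 19 × 23
LCM(551, 247, 437) = 13 × 19 × 23 × 29 = 164749.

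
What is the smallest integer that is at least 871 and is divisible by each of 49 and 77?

The integer must be a common multiple of 49 and 77, so a multiple of their LCM.
49 = 7^2
77 = 7 × 11
LCM(49, 77) = 7^2 × 11 = 539.
Smallest multiple of 539 that is ≥ 871: ⌈871/539⌉ × 539 = 2 × 539 = 1078.

1078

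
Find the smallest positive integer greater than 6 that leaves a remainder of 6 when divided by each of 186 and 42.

1308

N − 6 must be a common multiple of 186 and 42.
186 = 2 × 3 × 31
42 = 2 × 3 × 7
LCM(186, 42) = 2 × 3 × 7 × 31 = 1302.
Smallest N > 6 is LCM + 6 = 1302 + 6 = 1308.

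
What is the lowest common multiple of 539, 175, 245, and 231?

539 = 7^2 × 11
175 = 5^2 × 7
245 = 5 × 7^2
231 = 3 × 7 × 11
LCM(539, 175, 245, 231) = 3 × 5^2 × 7^2 × 11 = 40425.

40425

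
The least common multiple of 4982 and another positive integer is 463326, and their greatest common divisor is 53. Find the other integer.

4929

gcd × lcm = product of the two integers, so the other integer is (53 × 463326) / 4982 = 4929.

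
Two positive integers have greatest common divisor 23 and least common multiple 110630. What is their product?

For any two positive integers, gcd × lcm = product = 23 × 110630 = 2544490.

2544490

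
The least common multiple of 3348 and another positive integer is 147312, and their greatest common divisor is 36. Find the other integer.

gcd × lcm = product of the two integers, so the other integer is (36 × 147312) / 3348 = 1584.

1584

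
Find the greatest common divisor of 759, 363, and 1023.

33

759 = 3 × 11 × 23
363 = 3 × 11^2
1023 = 3 × 11 × 31
gcd(759, 363, 1023) = 3 × 11 = 33.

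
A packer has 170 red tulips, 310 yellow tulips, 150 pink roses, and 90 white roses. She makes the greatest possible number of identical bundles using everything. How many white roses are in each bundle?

Number of bundles = gcd(170, 310, 150, 90).
170 = 2 × 5 × 17
310 = 2 × 5 × 31
150 = 2 × 3 × 5^2
90 = 2 × 3^2 × 5
gcd(170, 310, 150, 90) = 2 × 5 = 10.
white roses per bundle = 90 / 10 = 9.

9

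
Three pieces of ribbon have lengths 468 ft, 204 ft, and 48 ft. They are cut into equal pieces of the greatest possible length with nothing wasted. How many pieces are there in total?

60

Piece length = gcd(468, 204, 48).
468 = 2^2 × 3^2 × 13
204 = 2^2 × 3 × 17
48 = 2^4 × 3
gcd(468, 204, 48) = 2^2 × 3 = 12.
Total pieces = 468/12 + 204/12 + 48/12 = 39 + 17 + 4 = 60.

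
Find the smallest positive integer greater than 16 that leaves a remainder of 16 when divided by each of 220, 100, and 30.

3316

N − 16 must be a common multiple of 220, 100, and 30.
220 = 2^2 × 5 × 11
100 = 2^2 × 5^2
30 = 2 × 3 × 5
LCM(220, 100, 30) = 2^2 × 3 × 5^2 × 11 = 3300.
Smallest N > 16 is LCM + 16 = 3300 + 16 = 3316.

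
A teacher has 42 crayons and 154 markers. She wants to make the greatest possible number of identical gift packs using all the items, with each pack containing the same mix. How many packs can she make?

The pack count must divide each quantity, so the greatest is gcd(42, 154).
42 = 2 × 3 × 7
154 = 2 × 7 × 11
gcd(42, 154) = 2 × 7 = 14.

14 packs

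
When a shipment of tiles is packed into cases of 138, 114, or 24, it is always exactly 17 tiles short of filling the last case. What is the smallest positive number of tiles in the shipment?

10471

Being 17 short of a full case of size k means N ≡ −17 (mod k), i.e. N + 17 is a multiple of each size.
138 = 2 × 3 × 23
114 = 2 × 3 × 19
24 = 2^3 × 3
LCM(138, 114, 24) = 2^3 × 3 × 19 × 23 = 10488.
Smallest positive N is 10488 − 17 = 10471.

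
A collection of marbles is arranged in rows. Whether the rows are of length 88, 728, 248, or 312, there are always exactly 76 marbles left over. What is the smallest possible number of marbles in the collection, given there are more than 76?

N − 76 must be a common multiple of 88, 728, 248, and 312.
88 = 2^3 × 11
728 = 2^3 × 7 × 13
248 = 2^3 × 31
312 = 2^3 × 3 × 13
LCM(88, 728, 248, 312) = 2^3 × 3 × 7 × 11 × 13 × 31 = 744744.
Smallest N > 76 is LCM + 76 = 744744 + 76 = 744820.

744820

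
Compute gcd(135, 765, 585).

45

135 = 3^3 × 5
765 = 3^2 × 5 × 17
585 = 3^2 × 5 × 13
gcd(135, 765, 585) = 3^2 × 5 = 45.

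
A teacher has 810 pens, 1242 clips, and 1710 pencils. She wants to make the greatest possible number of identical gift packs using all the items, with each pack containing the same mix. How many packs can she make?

18 packs

The pack count must divide each quantity, so the greatest is gcd(810, 1242, 1710).
810 = 2 × 3^4 × 5
1242 = 2 × 3^3 × 23
1710 = 2 × 3^2 × 5 × 19
gcd(810, 1242, 1710) = 2 × 3^2 = 18.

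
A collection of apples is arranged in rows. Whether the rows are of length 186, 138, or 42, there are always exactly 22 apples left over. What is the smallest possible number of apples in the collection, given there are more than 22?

29968

N − 22 must be a common multiple of 186, 138, and 42.
186 = 2 × 3 × 31
138 = 2 × 3 × 23
42 = 2 × 3 × 7
LCM(186, 138, 42) = 2 × 3 × 7 × 23 × 31 = 29946.
Smallest N > 22 is LCM + 22 = 29946 + 22 = 29968.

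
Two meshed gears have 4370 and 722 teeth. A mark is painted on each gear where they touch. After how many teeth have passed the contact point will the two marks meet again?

83030 teeth

The first simultaneous occurrence is after LCM of the individual periods.
4370 = 2 × 5 × 19 × 23
722 = 2 × 19^2
LCM(4370, 722) = 2 × 5 × 19^2 × 23 = 83030.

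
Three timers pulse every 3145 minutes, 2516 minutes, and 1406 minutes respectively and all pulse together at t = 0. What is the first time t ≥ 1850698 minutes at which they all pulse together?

Joint pulses occur at multiples of LCM(3145, 2516, 1406).
3145 = 5 × 17 × 37
2516 = 2^2 × 17 × 37
1406 = 2 × 19 × 37
LCM(3145, 2516, 1406) = 2^2 × 5 × 17 × 19 × 37 = 239020.
Smallest multiple of 239020 that is ≥ 1850698: ⌈1850698/239020⌉ × 239020 = 8 × 239020 = 1912160.

1912160 minutes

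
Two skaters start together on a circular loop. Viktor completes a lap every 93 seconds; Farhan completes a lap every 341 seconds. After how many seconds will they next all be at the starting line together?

1023 seconds

They coincide at every common multiple of the periods; the first is the LCM.
93 = 3 × 31
341 = 11 × 31
LCM(93, 341) = 3 × 11 × 31 = 1023.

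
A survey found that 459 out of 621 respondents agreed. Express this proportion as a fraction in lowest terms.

17/23

459 = 3^3 × 17
621 = 3^3 × 23
gcd(459, 621) = 3^3 = 27.
Divide numerator and denominator by 27: 459/621 = 17/23.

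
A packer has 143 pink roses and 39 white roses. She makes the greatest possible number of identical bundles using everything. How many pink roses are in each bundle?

Number of bundles = gcd(143, 39).
143 = 11 × 13
39 = 3 × 13
gcd(143, 39) = 13.
pink roses per bundle = 143 / 13 = 11.

11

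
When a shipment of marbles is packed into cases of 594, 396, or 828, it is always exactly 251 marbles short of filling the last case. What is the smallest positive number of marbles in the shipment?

27073

Being 251 short of a full case of size k means N ≡ −251 (mod k), i.e. N + 251 is a multiple of each size.
594 = 2 × 3^3 × 11
396 = 2^2 × 3^2 × 11
828 = 2^2 × 3^2 × 23
LCM(594, 396, 828) = 2^2 × 3^3 × 11 × 23 = 27324.
Smallest positive N is 27324 − 251 = 27073.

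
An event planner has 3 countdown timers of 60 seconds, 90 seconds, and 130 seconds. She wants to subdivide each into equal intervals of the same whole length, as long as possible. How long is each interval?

10 seconds

The interval must divide each timer length; the longest such is the gcd.
60 = 2^2 × 3 × 5
90 = 2 × 3^2 × 5
130 = 2 × 5 × 13
gcd(60, 90, 130) = 2 × 5 = 10.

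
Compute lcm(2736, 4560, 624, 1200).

2736 = 2^4 × 3^2 × 19
4560 = 2^4 × 3 × 5 × 19
624 = 2^4 × 3 × 13
1200 = 2^4 × 3 × 5^2
LCM(2736, 4560, 624, 1200) = 2^4 × 3^2 × 5^2 × 13 × 19 = 889200.

889200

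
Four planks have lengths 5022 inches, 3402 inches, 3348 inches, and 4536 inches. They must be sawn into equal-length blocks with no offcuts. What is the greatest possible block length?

This is the greatest common divisor of 5022, 3402, 3348, and 4536.
5022 = 2 × 3^4 × 31
3402 = 2 × 3^5 × 7
3348 = 2^2 × 3^3 × 31
4536 = 2^3 × 3^4 × 7
gcd(5022, 3402, 3348, 4536) = 2 × 3^3 = 54.

54 inches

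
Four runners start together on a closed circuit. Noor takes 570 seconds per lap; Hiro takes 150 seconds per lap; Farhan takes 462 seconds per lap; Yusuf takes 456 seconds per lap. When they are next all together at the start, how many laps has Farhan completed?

All finish a whole number of cycles simultaneously at t = LCM of the periods.
570 = 2 × 3 × 5 × 19
150 = 2 × 3 × 5^2
462 = 2 × 3 × 7 × 11
456 = 2^3 × 3 × 19
LCM(570, 150, 462, 456) = 2^3 × 3 × 5^2 × 7 × 11 × 19 = 877800.
Laps for period 462: 877800 / 462 = 1900.

1900 laps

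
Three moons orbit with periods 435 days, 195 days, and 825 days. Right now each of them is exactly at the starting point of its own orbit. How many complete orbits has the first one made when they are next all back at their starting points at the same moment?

715 orbits

All finish a whole number of cycles simultaneously at t = LCM of the periods.
435 = 3 × 5 × 29
195 = 3 × 5 × 13
825 = 3 × 5^2 × 11
LCM(435, 195, 825) = 3 × 5^2 × 11 × 13 × 29 = 311025.
Orbits for period 435: 311025 / 435 = 715.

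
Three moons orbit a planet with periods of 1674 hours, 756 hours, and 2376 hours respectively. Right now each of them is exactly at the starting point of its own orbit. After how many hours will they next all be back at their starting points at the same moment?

515592 hours

The first simultaneous occurrence is after LCM of the individual periods.
1674 = 2 × 3^3 × 31
756 = 2^2 × 3^3 × 7
2376 = 2^3 × 3^3 × 11
LCM(1674, 756, 2376) = 2^3 × 3^3 × 7 × 11 × 31 = 515592.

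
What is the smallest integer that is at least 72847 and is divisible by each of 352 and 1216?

80256

The integer must be a common multiple of 352 and 1216, so a multiple of their LCM.
352 = 2^5 × 11
1216 = 2^6 × 19
LCM(352, 1216) = 2^6 × 11 × 19 = 13376.
Smallest multiple of 13376 that is ≥ 72847: ⌈72847/13376⌉ × 13376 = 6 × 13376 = 80256.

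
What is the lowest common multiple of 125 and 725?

3625

125 = 5^3
725 = 5^2 × 29
LCM(125, 725) = 5^3 × 29 = 3625.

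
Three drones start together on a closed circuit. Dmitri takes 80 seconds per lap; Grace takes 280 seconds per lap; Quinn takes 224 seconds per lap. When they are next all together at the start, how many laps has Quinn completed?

5 laps

They are all back at their starting positions together after one LCM of the periods.
80 = 2^4 × 5
280 = 2^3 × 5 × 7
224 = 2^5 × 7
LCM(80, 280, 224) = 2^5 × 5 × 7 = 1120.
Laps for period 224: 1120 / 224 = 5.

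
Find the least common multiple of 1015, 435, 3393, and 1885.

118755

1015 = 5 × 7 × 29
435 = 3 × 5 × 29
3393 = 3^2 × 13 × 29
1885 = 5 × 13 × 29
LCM(1015, 435, 3393, 1885) = 3^2 × 5 × 7 × 13 × 29 = 118755.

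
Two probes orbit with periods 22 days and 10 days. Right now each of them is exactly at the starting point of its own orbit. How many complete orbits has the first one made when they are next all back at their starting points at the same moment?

They are all back at their starting positions together after one LCM of the periods.
22 = 2 × 11
10 = 2 × 5
LCM(22, 10) = 2 × 5 × 11 = 110.
Orbits for period 22: 110 / 22 = 5.

5 orbits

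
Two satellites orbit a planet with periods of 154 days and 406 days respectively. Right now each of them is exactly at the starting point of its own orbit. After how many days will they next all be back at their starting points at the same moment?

4466 days

We need the least common multiple of the intervals.
154 = 2 × 7 × 11
406 = 2 × 7 × 29
LCM(154, 406) = 2 × 7 × 11 × 29 = 4466.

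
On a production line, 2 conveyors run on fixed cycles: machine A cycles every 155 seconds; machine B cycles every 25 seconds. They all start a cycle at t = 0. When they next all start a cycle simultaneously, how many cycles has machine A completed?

They are all back at their starting positions together after one LCM of the periods.
155 = 5 × 31
25 = 5^2
LCM(155, 25) = 5^2 × 31 = 775.
Cycles for period 155: 775 / 155 = 5.

5 cycles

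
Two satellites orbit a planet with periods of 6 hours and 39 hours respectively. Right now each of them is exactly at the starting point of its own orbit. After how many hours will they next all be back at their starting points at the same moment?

They coincide at every common multiple of the periods; the first is the LCM.
6 = 2 × 3
39 = 3 × 13
LCM(6, 39) = 2 × 3 × 13 = 78.

78 hours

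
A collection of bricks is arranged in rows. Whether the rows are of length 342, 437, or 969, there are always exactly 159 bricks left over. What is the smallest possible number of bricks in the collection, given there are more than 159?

133881

N − 159 must be a common multiple of 342, 437, and 969.
342 = 2 × 3^2 × 19
437 = 19 × 23
969 = 3 × 17 × 19
LCM(342, 437, 969) = 2 × 3^2 × 17 × 19 × 23 = 133722.
Smallest N > 159 is LCM + 159 = 133722 + 159 = 133881.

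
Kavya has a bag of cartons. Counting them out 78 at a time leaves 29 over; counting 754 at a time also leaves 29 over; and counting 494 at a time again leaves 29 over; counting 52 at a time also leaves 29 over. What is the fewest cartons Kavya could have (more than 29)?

85985

N − 29 must be a common multiple of 78, 754, 494, and 52.
78 = 2 × 3 × 13
754 = 2 × 13 × 29
494 = 2 × 13 × 19
52 = 2^2 × 13
LCM(78, 754, 494, 52) = 2^2 × 3 × 13 × 19 × 29 = 85956.
Smallest N > 29 is LCM + 29 = 85956 + 29 = 85985.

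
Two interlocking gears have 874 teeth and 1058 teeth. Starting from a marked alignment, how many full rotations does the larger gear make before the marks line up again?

19 rotations

All finish a whole number of cycles simultaneously at t = LCM of the periods.
874 = 2 × 19 × 23
1058 = 2 × 23^2
LCM(874, 1058) = 2 × 19 × 23^2 = 20102.
Rotations for period 1058: 20102 / 1058 = 19.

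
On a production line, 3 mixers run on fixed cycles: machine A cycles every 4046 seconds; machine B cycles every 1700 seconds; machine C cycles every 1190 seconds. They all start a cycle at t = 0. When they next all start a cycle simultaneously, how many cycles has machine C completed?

They are all back at their starting positions together after one LCM of the periods.
4046 = 2 × 7 × 17^2
1700 = 2^2 × 5^2 × 17
1190 = 2 × 5 × 7 × 17
LCM(4046, 1700, 1190) = 2^2 × 5^2 × 7 × 17^2 = 202300.
Cycles for period 1190: 202300 / 1190 = 170.

170 cycles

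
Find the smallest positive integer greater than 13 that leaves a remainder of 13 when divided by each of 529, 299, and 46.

N − 13 must be a common multiple of 529, 299, and 46.
529 = 23^2
299 = 13 × 23
46 = 2 × 23
LCM(529, 299, 46) = 2 × 13 × 23^2 = 13754.
Smallest N > 13 is LCM + 13 = 13754 + 13 = 13767.

13767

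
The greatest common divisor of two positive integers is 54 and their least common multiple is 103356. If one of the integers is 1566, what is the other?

3564

For two integers, gcd × lcm = product, so the other is (54 × 103356) / 1566 = 5581224 / 1566 = 3564.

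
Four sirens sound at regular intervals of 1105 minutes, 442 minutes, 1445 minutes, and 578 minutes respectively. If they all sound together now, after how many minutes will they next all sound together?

We need the least common multiple of the intervals.
1105 = 5 × 13 × 17
442 = 2 × 13 × 17
1445 = 5 × 17^2
578 = 2 × 17^2
LCM(1105, 442, 1445, 578) = 2 × 5 × 13 × 17^2 = 37570.

37570 minutes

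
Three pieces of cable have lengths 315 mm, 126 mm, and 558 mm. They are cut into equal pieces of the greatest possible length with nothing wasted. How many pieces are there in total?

111

Piece length = gcd(315, 126, 558).
315 = 3^2 × 5 × 7
126 = 2 × 3^2 × 7
558 = 2 × 3^2 × 31
gcd(315, 126, 558) = 3^2 = 9.
Total pieces = 315/9 + 126/9 + 558/9 = 35 + 14 + 62 = 111.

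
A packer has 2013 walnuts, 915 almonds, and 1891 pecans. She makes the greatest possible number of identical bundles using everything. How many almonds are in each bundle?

Number of bundles = gcd(2013, 915, 1891).
2013 = 3 × 11 × 61
915 = 3 × 5 × 61
1891 = 31 × 61
gcd(2013, 915, 1891) = 61.
almonds per bundle = 915 / 61 = 15.

15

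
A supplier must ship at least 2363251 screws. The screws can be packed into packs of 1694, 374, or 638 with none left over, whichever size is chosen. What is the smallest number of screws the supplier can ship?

2505426

The number of screws must be a common multiple of 1694, 374, and 638, so a multiple of their LCM.
1694 = 2 × 7 × 11^2
374 = 2 × 11 × 17
638 = 2 × 11 × 29
LCM(1694, 374, 638) = 2 × 7 × 11^2 × 17 × 29 = 835142.
Smallest multiple of 835142 that is ≥ 2363251: ⌈2363251/835142⌉ × 835142 = 3 × 835142 = 2505426.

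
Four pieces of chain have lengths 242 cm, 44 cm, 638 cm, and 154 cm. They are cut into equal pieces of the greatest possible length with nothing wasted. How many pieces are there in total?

Piece length = gcd(242, 44, 638, 154).
242 = 2 × 11^2
44 = 2^2 × 11
638 = 2 × 11 × 29
154 = 2 × 7 × 11
gcd(242, 44, 638, 154) = 2 × 11 = 22.
Total pieces = 242/22 + 44/22 + 638/22 + 154/22 = 11 + 2 + 29 + 7 = 49.

49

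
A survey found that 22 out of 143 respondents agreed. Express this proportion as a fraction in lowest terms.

22 = 2 × 11
143 = 11 × 13
gcd(22, 143) = 11.
Divide numerator and denominator by 11: 22/143 = 2/13.

2/13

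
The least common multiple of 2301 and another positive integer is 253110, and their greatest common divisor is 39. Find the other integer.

4290

gcd × lcm = product of the two integers, so the other integer is (39 × 253110) / 2301 = 4290.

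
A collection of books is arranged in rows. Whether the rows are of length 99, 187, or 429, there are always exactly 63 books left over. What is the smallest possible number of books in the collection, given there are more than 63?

21942

N − 63 must be a common multiple of 99, 187, and 429.
99 = 3^2 × 11
187 = 11 × 17
429 = 3 × 11 × 13
LCM(99, 187, 429) = 3^2 × 11 × 13 × 17 = 21879.
Smallest N > 63 is LCM + 63 = 21879 + 63 = 21942.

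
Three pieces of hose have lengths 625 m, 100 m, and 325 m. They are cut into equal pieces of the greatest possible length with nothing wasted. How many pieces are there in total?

42

Piece length = gcd(625, 100, 325).
625 = 5^4
100 = 2^2 × 5^2
325 = 5^2 × 13
gcd(625, 100, 325) = 5^2 = 25.
Total pieces = 625/25 + 100/25 + 325/25 = 25 + 4 + 13 = 42.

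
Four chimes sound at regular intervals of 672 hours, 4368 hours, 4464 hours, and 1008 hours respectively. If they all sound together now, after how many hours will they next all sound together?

812448 hours

The first simultaneous occurrence is after LCM of the individual periods.
672 = 2^5 × 3 × 7
4368 = 2^4 × 3 × 7 × 13
4464 = 2^4 × 3^2 × 31
1008 = 2^4 × 3^2 × 7
LCM(672, 4368, 4464, 1008) = 2^5 × 3^2 × 7 × 13 × 31 = 812448.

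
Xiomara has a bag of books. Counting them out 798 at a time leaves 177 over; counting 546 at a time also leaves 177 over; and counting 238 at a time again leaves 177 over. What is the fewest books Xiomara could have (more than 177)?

N − 177 must be a common multiple of 798, 546, and 238.
798 = 2 × 3 × 7 × 19
546 = 2 × 3 × 7 × 13
238 = 2 × 7 × 17
LCM(798, 546, 238) = 2 × 3 × 7 × 13 × 17 × 19 = 176358.
Smallest N > 177 is LCM + 177 = 176358 + 177 = 176535.

176535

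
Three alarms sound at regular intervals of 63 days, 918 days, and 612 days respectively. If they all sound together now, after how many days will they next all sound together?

We need the least common multiple of the intervals.
63 = 3^2 × 7
918 = 2 × 3^3 × 17
612 = 2^2 × 3^2 × 17
LCM(63, 918, 612) = 2^2 × 3^3 × 7 × 17 = 12852.

12852 days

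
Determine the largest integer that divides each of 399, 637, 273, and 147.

399 = 3 × 7 × 19
637 = 7^2 × 13
273 = 3 × 7 × 13
147 = 3 × 7^2
gcd(399, 637, 273, 147) = 7.

7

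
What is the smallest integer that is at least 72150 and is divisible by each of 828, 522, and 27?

The integer must be a common multiple of 828, 522, and 27, so a multiple of their LCM.
828 = 2^2 × 3^2 × 23
522 = 2 × 3^2 × 29
27 = 3^3
LCM(828, 522, 27) = 2^2 × 3^3 × 23 × 29 = 72036.
Smallest multiple of 72036 that is ≥ 72150: ⌈72150/72036⌉ × 72036 = 2 × 72036 = 144072.

144072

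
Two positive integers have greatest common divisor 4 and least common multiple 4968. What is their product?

For any two positive integers, gcd × lcm = product = 4 × 4968 = 19872.

19872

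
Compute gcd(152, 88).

8

152 = 2^3 × 19
88 = 2^3 × 11
gcd(152, 88) = 2^3 = 8.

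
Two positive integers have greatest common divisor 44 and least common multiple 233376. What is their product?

For any two positive integers, gcd × lcm = product = 44 × 233376 = 10268544.

10268544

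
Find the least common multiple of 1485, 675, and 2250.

74250

1485 = 3^3 × 5 × 11
675 = 3^3 × 5^2
2250 = 2 × 3^2 × 5^3
LCM(1485, 675, 2250) = 2 × 3^3 × 5^3 × 11 = 74250.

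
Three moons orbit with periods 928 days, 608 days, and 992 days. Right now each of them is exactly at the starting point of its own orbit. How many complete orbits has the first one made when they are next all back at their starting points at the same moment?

589 orbits

All finish a whole number of cycles simultaneously at t = LCM of the periods.
928 = 2^5 × 29
608 = 2^5 × 19
992 = 2^5 × 31
LCM(928, 608, 992) = 2^5 × 19 × 29 × 31 = 546592.
Orbits for period 928: 546592 / 928 = 589.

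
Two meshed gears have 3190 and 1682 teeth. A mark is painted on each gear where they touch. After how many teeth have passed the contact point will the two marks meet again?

92510 teeth

We need the least common multiple of the intervals.
3190 = 2 × 5 × 11 × 29
1682 = 2 × 29^2
LCM(3190, 1682) = 2 × 5 × 11 × 29^2 = 92510.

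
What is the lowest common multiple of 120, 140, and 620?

120 = 2^3 × 3 × 5
140 = 2^2 × 5 × 7
620 = 2^2 × 5 × 31
LCM(120, 140, 620) = 2^3 × 3 × 5 × 7 × 31 = 26040.

26040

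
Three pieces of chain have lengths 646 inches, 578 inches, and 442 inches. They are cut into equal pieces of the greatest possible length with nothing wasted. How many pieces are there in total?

Piece length = gcd(646, 578, 442).
646 = 2 × 17 × 19
578 = 2 × 17^2
442 = 2 × 13 × 17
gcd(646, 578, 442) = 2 × 17 = 34.
Total pieces = 646/34 + 578/34 + 442/34 = 19 + 17 + 13 = 49.

49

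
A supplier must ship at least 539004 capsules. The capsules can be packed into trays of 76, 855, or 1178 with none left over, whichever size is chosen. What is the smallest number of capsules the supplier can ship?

The number of capsules must be a common multiple of 76, 855, and 1178, so a multiple of their LCM.
76 = 2^2 × 19
855 = 3^2 × 5 × 19
1178 = 2 × 19 × 31
LCM(76, 855, 1178) = 2^2 × 3^2 × 5 × 19 × 31 = 106020.
Smallest multiple of 106020 that is ≥ 539004: ⌈539004/106020⌉ × 106020 = 6 × 106020 = 636120.

636120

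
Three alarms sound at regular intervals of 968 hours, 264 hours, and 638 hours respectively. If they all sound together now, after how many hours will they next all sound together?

We need the least common multiple of the intervals.
968 = 2^3 × 11^2
264 = 2^3 × 3 × 11
638 = 2 × 11 × 29
LCM(968, 264, 638) = 2^3 × 3 × 11^2 × 29 = 84216.

84216 hours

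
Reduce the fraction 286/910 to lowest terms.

11/35

286 = 2 × 11 × 13
910 = 2 × 5 × 7 × 13
gcd(286, 910) = 2 × 13 = 26.
Divide numerator and denominator by 26: 286/910 = 11/35.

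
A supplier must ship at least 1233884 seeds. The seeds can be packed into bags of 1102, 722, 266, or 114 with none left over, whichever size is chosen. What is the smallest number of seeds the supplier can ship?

The number of seeds must be a common multiple of 1102, 722, 266, and 114, so a multiple of their LCM.
1102 = 2 × 19 × 29
722 = 2 × 19^2
266 = 2 × 7 × 19
114 = 2 × 3 × 19
LCM(1102, 722, 266, 114) = 2 × 3 × 7 × 19^2 × 29 = 439698.
Smallest multiple of 439698 that is ≥ 1233884: ⌈1233884/439698⌉ × 439698 = 3 × 439698 = 1319094.

1319094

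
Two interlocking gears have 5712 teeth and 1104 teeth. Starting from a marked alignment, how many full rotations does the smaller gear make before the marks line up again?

119 rotations

They are all back at their starting positions together after one LCM of the periods.
5712 = 2^4 × 3 × 7 × 17
1104 = 2^4 × 3 × 23
LCM(5712, 1104) = 2^4 × 3 × 7 × 17 × 23 = 131376.
Rotations for period 1104: 131376 / 1104 = 119.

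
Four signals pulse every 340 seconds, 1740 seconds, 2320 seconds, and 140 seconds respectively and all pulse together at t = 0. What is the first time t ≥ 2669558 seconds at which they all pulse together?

Joint pulses occur at multiples of LCM(340, 1740, 2320, 140).
340 = 2^2 × 5 × 17
1740 = 2^2 × 3 × 5 × 29
2320 = 2^4 × 5 × 29
140 = 2^2 × 5 × 7
LCM(340, 1740, 2320, 140) = 2^4 × 3 × 5 × 7 × 17 × 29 = 828240.
Smallest multiple of 828240 that is ≥ 2669558: ⌈2669558/828240⌉ × 828240 = 4 × 828240 = 3312960.

3312960 seconds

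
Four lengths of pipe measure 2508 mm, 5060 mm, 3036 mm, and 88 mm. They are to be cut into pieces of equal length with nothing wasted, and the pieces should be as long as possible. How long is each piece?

Each piece length must divide every original length, so the longest possible is gcd(2508, 5060, 3036, 88).
2508 = 2^2 × 3 × 11 × 19
5060 = 2^2 × 5 × 11 × 23
3036 = 2^2 × 3 × 11 × 23
88 = 2^3 × 11
gcd(2508, 5060, 3036, 88) = 2^2 × 11 = 44.

44 mm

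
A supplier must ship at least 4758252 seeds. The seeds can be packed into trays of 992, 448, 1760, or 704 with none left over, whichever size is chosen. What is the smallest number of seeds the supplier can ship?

The number of seeds must be a common multiple of 992, 448, 1760, and 704, so a multiple of their LCM.
992 = 2^5 × 31
448 = 2^6 × 7
1760 = 2^5 × 5 × 11
704 = 2^6 × 11
LCM(992, 448, 1760, 704) = 2^6 × 5 × 7 × 11 × 31 = 763840.
Smallest multiple of 763840 that is ≥ 4758252: ⌈4758252/763840⌉ × 763840 = 7 × 763840 = 5346880.

5346880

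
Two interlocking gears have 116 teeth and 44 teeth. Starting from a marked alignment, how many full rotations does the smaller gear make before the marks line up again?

29 rotations

They are all back at their starting positions together after one LCM of the periods.
116 = 2^2 × 29
44 = 2^2 × 11
LCM(116, 44) = 2^2 × 11 × 29 = 1276.
Rotations for period 44: 1276 / 44 = 29.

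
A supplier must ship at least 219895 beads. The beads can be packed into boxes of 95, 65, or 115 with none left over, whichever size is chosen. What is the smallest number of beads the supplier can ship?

227240

The number of beads must be a common multiple of 95, 65, and 115, so a multiple of their LCM.
95 = 5 × 19
65 = 5 × 13
115 = 5 × 23
LCM(95, 65, 115) = 5 × 13 × 19 × 23 = 28405.
Smallest multiple of 28405 that is ≥ 219895: ⌈219895/28405⌉ × 28405 = 8 × 28405 = 227240.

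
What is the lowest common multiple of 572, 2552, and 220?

165880

572 = 2^2 × 11 × 13
2552 = 2^3 × 11 × 29
220 = 2^2 × 5 × 11
LCM(572, 2552, 220) = 2^3 × 5 × 11 × 13 × 29 = 165880.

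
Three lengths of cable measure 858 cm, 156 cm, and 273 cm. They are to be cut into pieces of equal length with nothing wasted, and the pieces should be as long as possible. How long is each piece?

39 cm

The greatest length dividing all of 858, 156, and 273 is their gcd.
858 = 2 × 3 × 11 × 13
156 = 2^2 × 3 × 13
273 = 3 × 7 × 13
gcd(858, 156, 273) = 3 × 13 = 39.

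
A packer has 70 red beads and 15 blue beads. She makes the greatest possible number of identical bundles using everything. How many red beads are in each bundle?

14

Number of bundles = gcd(70, 15).
70 = 2 × 5 × 7
15 = 3 × 5
gcd(70, 15) = 5.
red beads per bundle = 70 / 5 = 14.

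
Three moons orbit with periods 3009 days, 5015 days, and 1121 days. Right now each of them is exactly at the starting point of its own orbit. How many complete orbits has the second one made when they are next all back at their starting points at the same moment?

All finish a whole number of cycles simultaneously at t = LCM of the periods.
3009 = 3 × 17 × 59
5015 = 5 × 17 × 59
1121 = 19 × 59
LCM(3009, 5015, 1121) = 3 × 5 × 17 × 19 × 59 = 285855.
Orbits for period 5015: 285855 / 5015 = 57.

57 orbits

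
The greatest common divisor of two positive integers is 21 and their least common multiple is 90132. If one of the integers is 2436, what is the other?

777

For two integers, gcd × lcm = product, so the other is (21 × 90132) / 2436 = 1892772 / 2436 = 777.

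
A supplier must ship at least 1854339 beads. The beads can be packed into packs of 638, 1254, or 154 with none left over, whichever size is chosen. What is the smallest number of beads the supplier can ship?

The number of beads must be a common multiple of 638, 1254, and 154, so a multiple of their LCM.
638 = 2 × 11 × 29
1254 = 2 × 3 × 11 × 19
154 = 2 × 7 × 11
LCM(638, 1254, 154) = 2 × 3 × 7 × 11 × 19 × 29 = 254562.
Smallest multiple of 254562 that is ≥ 1854339: ⌈1854339/254562⌉ × 254562 = 8 × 254562 = 2036496.

2036496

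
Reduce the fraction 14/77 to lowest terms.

14 = 2 × 7
77 = 7 × 11
gcd(14, 77) = 7.
Divide numerator and denominator by 7: 14/77 = 2/11.

2/11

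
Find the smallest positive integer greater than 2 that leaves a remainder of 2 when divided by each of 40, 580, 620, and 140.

251722

N − 2 must be a common multiple of 40, 580, 620, and 140.
40 = 2^3 × 5
580 = 2^2 × 5 × 29
620 = 2^2 × 5 × 31
140 = 2^2 × 5 × 7
LCM(40, 580, 620, 140) = 2^3 × 5 × 7 × 29 × 31 = 251720.
Smallest N > 2 is LCM + 2 = 251720 + 2 = 251722.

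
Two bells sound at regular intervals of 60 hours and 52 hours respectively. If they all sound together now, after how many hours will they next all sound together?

780 hours

The first simultaneous occurrence is after LCM of the individual periods.
60 = 2^2 × 3 × 5
52 = 2^2 × 13
LCM(60, 52) = 2^2 × 3 × 5 × 13 = 780.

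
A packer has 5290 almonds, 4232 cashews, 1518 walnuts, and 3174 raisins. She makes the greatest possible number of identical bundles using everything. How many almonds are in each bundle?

Number of bundles = gcd(5290, 4232, 1518, 3174).
5290 = 2 × 5 × 23^2
4232 = 2^3 × 23^2
1518 = 2 × 3 × 11 × 23
3174 = 2 × 3 × 23^2
gcd(5290, 4232, 1518, 3174) = 2 × 23 = 46.
almonds per bundle = 5290 / 46 = 115.

115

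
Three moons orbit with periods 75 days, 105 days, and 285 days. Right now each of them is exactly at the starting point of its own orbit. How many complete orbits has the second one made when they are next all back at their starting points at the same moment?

95 orbits

The first common completion time is the LCM of the periods.
75 = 3 × 5^2
105 = 3 × 5 × 7
285 = 3 × 5 × 19
LCM(75, 105, 285) = 3 × 5^2 × 7 × 19 = 9975.
Orbits for period 105: 9975 / 105 = 95.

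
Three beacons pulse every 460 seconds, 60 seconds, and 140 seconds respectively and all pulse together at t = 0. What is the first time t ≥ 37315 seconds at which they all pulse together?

38640 seconds

Joint pulses occur at multiples of LCM(460, 60, 140).
460 = 2^2 × 5 × 23
60 = 2^2 × 3 × 5
140 = 2^2 × 5 × 7
LCM(460, 60, 140) = 2^2 × 3 × 5 × 7 × 23 = 9660.
Smallest multiple of 9660 that is ≥ 37315: ⌈37315/9660⌉ × 9660 = 4 × 9660 = 38640.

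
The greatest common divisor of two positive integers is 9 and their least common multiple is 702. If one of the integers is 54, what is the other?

117

For two integers, gcd × lcm = product, so the other is (9 × 702) / 54 = 6318 / 54 = 117.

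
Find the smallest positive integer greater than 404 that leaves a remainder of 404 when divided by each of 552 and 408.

N − 404 must be a common multiple of 552 and 408.
552 = 2^3 × 3 × 23
408 = 2^3 × 3 × 17
LCM(552, 408) = 2^3 × 3 × 17 × 23 = 9384.
Smallest N > 404 is LCM + 404 = 9384 + 404 = 9788.

9788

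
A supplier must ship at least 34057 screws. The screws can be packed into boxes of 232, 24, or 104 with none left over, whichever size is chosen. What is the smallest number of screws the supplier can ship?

The number of screws must be a common multiple of 232, 24, and 104, so a multiple of their LCM.
232 = 2^3 × 29
24 = 2^3 × 3
104 = 2^3 × 13
LCM(232, 24, 104) = 2^3 × 3 × 13 × 29 = 9048.
Smallest multiple of 9048 that is ≥ 34057: ⌈34057/9048⌉ × 9048 = 4 × 9048 = 36192.

36192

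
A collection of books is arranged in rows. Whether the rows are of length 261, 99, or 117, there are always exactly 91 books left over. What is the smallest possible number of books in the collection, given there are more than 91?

N − 91 must be a common multiple of 261, 99, and 117.
261 = 3^2 × 29
99 = 3^2 × 11
117 = 3^2 × 13
LCM(261, 99, 117) = 3^2 × 11 × 13 × 29 = 37323.
Smallest N > 91 is LCM + 91 = 37323 + 91 = 37414.

37414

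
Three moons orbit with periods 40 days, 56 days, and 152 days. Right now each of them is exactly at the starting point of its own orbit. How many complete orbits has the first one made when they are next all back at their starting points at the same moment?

The first common completion time is the LCM of the periods.
40 = 2^3 × 5
56 = 2^3 × 7
152 = 2^3 × 19
LCM(40, 56, 152) = 2^3 × 5 × 7 × 19 = 5320.
Orbits for period 40: 5320 / 40 = 133.

133 orbits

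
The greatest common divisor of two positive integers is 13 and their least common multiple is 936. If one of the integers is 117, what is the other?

For two integers, gcd × lcm = product, so the other is (13 × 936) / 117 = 12168 / 117 = 104.

104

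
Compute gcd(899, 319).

29

899 = 29 × 31
319 = 11 × 29
gcd(899, 319) = 29.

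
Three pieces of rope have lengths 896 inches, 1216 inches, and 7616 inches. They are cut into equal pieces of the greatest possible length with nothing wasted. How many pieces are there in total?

Piece length = gcd(896, 1216, 7616).
896 = 2^7 × 7
1216 = 2^6 × 19
7616 = 2^6 × 7 × 17
gcd(896, 1216, 7616) = 2^6 = 64.
Total pieces = 896/64 + 1216/64 + 7616/64 = 14 + 19 + 119 = 152.

152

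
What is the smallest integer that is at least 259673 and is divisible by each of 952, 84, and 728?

259896

The integer must be a common multiple of 952, 84, and 728, so a multiple of their LCM.
952 = 2^3 × 7 × 17
84 = 2^2 × 3 × 7
728 = 2^3 × 7 × 13
LCM(952, 84, 728) = 2^3 × 3 × 7 × 13 × 17 = 37128.
Smallest multiple of 37128 that is ≥ 259673: ⌈259673/37128⌉ × 37128 = 7 × 37128 = 259896.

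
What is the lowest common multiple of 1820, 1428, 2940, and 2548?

1820 = 2^2 × 5 × 7 × 13
1428 = 2^2 × 3 × 7 × 17
2940 = 2^2 × 3 × 5 × 7^2
2548 = 2^2 × 7^2 × 13
LCM(1820, 1428, 2940, 2548) = 2^2 × 3 × 5 × 7^2 × 13 × 17 = 649740.

649740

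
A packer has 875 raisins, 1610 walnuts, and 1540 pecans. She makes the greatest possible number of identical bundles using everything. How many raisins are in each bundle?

25

Number of bundles = gcd(875, 1610, 1540).
875 = 5^3 × 7
1610 = 2 × 5 × 7 × 23
1540 = 2^2 × 5 × 7 × 11
gcd(875, 1610, 1540) = 5 × 7 = 35.
raisins per bundle = 875 / 35 = 25.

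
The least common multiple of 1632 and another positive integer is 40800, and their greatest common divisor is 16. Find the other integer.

gcd × lcm = product of the two integers, so the other integer is (16 × 40800) / 1632 = 400.

400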